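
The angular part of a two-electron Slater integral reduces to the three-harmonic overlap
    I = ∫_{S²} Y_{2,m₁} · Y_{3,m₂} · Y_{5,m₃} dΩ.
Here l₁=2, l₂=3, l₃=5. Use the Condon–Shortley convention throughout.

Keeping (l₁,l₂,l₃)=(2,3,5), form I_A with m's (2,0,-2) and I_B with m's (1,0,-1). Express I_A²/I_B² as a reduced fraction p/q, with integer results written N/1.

7/16

Same 2,3,5: normalisation and zero-m 3j drop out of the ratio.
A: Δ: 0! 4! 6! / 11! → 1/2310; sum: t=0:+1/864 = 1/864; 3j²(2 3 5; 2 0 -2) = Δ·Π!·Σ² = 1/66  (sign -1)
B: Δ: 0! 4! 6! / 11! → 1/2310; sum: t=0:+1/216 = 1/216; 3j²(2 3 5; 1 0 -1) = Δ·Π!·Σ² = 8/231  (sign +1)
I_A²/I_B² = (1/66)/(8/231) = 7/16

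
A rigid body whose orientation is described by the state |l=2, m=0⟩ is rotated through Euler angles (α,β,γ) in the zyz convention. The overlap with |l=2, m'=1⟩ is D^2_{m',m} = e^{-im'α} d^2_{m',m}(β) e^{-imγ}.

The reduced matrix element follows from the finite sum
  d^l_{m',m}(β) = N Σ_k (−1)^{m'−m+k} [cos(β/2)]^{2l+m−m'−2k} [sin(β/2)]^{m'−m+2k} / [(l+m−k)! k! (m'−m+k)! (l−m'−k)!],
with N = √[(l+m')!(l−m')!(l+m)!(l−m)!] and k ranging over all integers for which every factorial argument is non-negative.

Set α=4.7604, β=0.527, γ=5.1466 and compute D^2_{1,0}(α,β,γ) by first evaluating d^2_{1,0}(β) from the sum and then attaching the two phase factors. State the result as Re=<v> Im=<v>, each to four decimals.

Re=-0.0256 Im=-0.5318

First d^2_{1,0}(β=0.5270), then the phase factors e^{-i(1)α} and e^{-i(0)γ}:
With c≡cos(β/2)=0.965484 and s≡sin(β/2)=0.260461, N=[6·1·2·2]^{1/2}=4.898979
The bounds max(0,m−m')=0 and min(l+m,l−m')=1 give 2 terms
  k=0: (−1)^1·4.8990/(2)·0.9655^3·0.2605^1 = -0.574189
  k=1: (−1)^2·4.8990/(2)·0.9655^1·0.2605^3 = +0.041788
d^2_{1,0}(0.5270) = -0.574189 +0.041788 = -0.532401
Phases: e^{-i·(1)·4.7604}=+0.047993+0.998848i, e^{-i·(0)·5.1466}=+1.000000+0.000000i ⇒ D=-0.025551-0.531787i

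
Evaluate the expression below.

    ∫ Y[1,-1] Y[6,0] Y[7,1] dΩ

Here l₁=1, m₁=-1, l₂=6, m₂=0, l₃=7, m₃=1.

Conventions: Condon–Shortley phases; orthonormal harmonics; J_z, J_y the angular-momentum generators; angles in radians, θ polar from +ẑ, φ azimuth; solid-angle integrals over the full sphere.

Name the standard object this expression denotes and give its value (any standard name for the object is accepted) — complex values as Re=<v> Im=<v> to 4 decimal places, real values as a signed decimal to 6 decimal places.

Gaunt coefficient, -0.185147

This is a Gaunt coefficient — the integral of a triple product of spherical harmonics over the sphere.
Rules hold: Σm=0, L=14 even, 5≤7≤7.
N = 3·13·15 = 585
Δ = 0!·2!·12!/15! = 1/1365
Racah Σ t=0..0: t=0:+1/518400 = 1/518400
⇒ 3j(1 6 7; 0 0 0)² = 7/195, sgn -1
Racah Σ t=0..0: t=0:+1/1036800 = 1/1036800
⇒ 3j(1 6 7; -1 0 1)² = 4/195, sgn +1
4πI² = N·(3j₀)²·(3jₘ)² = 28/65
I = -1·√(0.430769/4π) = -0.18514731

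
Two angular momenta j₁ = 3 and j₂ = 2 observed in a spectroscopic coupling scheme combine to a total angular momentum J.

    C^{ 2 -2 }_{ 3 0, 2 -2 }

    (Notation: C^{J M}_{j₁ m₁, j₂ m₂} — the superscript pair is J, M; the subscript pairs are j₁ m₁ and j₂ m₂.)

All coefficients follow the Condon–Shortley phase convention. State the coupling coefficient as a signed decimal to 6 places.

+√(1/14) = +0.267261

j₁+j₂−J=3  J+j₁−j₂=3  J−j₁+j₂=1  j₁+j₂+J+1=8
(j₁±m₁, j₂±m₂, J±M) = (3,3,0,4,0,4)
P² = 648/7
sum k=0..0:
  [0] +1/36 = 1/36
S = 1/36
C² = P²·S² = 1/14 ; C = +0.267261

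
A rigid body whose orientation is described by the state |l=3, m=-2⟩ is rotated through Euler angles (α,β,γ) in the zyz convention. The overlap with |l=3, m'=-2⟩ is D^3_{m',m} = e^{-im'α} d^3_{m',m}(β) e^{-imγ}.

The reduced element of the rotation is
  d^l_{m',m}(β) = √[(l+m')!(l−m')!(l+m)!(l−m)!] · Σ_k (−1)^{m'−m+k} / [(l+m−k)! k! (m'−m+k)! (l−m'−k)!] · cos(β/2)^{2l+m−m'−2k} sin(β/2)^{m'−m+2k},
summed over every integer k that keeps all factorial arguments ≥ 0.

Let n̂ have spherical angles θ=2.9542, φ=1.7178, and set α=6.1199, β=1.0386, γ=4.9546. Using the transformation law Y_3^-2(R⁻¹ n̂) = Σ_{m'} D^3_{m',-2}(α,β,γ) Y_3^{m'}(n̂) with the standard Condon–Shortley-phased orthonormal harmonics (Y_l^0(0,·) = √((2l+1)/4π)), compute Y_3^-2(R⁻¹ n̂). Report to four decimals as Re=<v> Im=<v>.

Re=0.3912 Im=0.0224

Need the full column D^3_{m',-2} for m'=−3..3 at α=6.1199, β=1.0386, γ=4.9546.
cos(β/2)=0.868167, sin(β/2)=0.496273
d^3_{-3,-2}: single k=1 term ⇒ +0.599531;  D = -0.599522+0.003258i
d^3_{-2,-2}: k∈[0..1] ⇒ +0.428173 -0.699557 = -0.271384;  D = +0.268010+0.042661i
d^3_{-1,-2}: k∈[0..1] ⇒ -0.773991 +0.505825 = -0.268166;  D = +0.254457+0.084645i
d^3_{0,-2}: k∈[0..1] ⇒ +0.766326 -0.250408 = +0.515919;  D = -0.456559-0.240262i
d^3_{1,-2}: k∈[0..1] ⇒ -0.505825 +0.082643 = -0.423182;  D = +0.337475+0.255331i
d^3_{2,-2}: k∈[0..1] ⇒ +0.228590 -0.014939 = +0.213651;  D = -0.147158-0.154891i
d^3_{3,-2}: single k=0 term ⇒ -0.064015;  D = +0.035961+0.052959i
Y_3^{m'}(θ=2.9542,φ=1.7178) and Σ D·Y over m':
  (-0.5995+0.0033i)·(+0.0012+0.0024i)  (+0.2680+0.0427i)·(+0.0334-0.0101i)  (+0.2545+0.0846i)·(-0.0337-0.2279i)  (-0.4566-0.2403i)·(-0.6697+0.0000i)  (+0.3375+0.2553i)·(+0.0337-0.2279i)  (-0.1472-0.1549i)·(+0.0334+0.0101i)  (+0.0360+0.0530i)·(-0.0012+0.0024i)
Y_3^-2(R⁻¹ n̂) = +0.391178+0.022386i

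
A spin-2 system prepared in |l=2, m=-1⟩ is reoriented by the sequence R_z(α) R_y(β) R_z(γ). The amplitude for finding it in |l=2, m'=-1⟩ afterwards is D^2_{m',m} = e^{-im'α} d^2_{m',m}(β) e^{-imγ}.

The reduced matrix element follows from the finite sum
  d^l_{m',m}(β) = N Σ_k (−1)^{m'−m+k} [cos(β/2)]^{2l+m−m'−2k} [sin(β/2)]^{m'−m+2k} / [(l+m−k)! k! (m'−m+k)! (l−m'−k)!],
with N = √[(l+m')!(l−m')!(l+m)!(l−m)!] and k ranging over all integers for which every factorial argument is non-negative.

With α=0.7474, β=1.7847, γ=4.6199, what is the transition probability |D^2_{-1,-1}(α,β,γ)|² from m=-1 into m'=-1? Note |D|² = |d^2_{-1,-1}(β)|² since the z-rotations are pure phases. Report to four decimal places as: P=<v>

P=0.3148

First d^2_{-1,-1}(β=1.7847), then the phase factors e^{-i(-1)α} and e^{-i(-1)γ}:
c=cos(1.784700/2)=0.627584, s=sin(1.784700/2)=0.778549; N=√[1·6·1·6]=6.000000
The bounds max(0,m−m')=0 and min(l+m,l−m')=1 give 2 terms
  k=0: (−1)^0·6.0000/(6)·0.6276^4·0.7785^0 = +0.155127
  k=1: (−1)^1·6.0000/(2)·0.6276^2·0.7785^2 = -0.716204
d^2_{-1,-1}(1.7847) = +0.155127 -0.716204 = -0.561077
|D^2_{-1,-1}|² = |d^2_{-1,-1}(β)|² = (-0.561077)² = 0.314807 (the z-rotation phases have unit modulus)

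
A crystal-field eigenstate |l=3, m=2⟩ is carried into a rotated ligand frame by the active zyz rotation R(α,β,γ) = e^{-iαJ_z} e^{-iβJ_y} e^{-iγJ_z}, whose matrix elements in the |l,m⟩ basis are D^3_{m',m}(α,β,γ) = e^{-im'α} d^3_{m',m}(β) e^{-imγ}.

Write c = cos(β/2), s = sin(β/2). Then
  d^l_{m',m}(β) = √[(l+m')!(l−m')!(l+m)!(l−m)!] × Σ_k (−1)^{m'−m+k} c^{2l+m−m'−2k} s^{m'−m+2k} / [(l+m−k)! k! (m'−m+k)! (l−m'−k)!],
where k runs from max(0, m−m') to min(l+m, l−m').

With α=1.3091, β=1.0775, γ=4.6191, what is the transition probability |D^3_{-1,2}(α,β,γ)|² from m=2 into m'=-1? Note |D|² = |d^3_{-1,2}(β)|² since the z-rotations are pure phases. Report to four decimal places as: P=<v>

P=0.1969

D^3_{-1,2}(1.3091,1.0775,4.6191) = e^{-i·-1·1.3091}·d^3_{-1,2}(1.0775)·e^{-i·2·4.6191}. Compute d first:
Half-angle: c=0.858351, s=0.513063. N=√(2·24·120·1)=75.894664
The bounds max(0,m−m')=3 and min(l+m,l−m')=4 give 2 terms
  k=3: (−1)^0·75.8947/(12)·0.8584^3·0.5131^3 = +0.540179
  k=4: (−1)^1·75.8947/(24)·0.8584^1·0.5131^5 = -0.096498
d^3_{-1,2}(1.0775) = +0.540179 -0.096498 = +0.443680
|D^3_{-1,2}|² = |d^3_{-1,2}(β)|² = (+0.443680)² = 0.196852 (the z-rotation phases have unit modulus)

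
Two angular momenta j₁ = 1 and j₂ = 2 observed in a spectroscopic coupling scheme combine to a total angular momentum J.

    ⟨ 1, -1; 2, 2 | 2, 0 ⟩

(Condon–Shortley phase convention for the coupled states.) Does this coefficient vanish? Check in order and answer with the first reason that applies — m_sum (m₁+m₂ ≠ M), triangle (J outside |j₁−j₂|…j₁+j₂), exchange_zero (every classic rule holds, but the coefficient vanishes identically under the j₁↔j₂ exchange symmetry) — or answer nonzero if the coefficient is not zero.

m-sum: m₁+m₂ = -1+2 = 1, M = 0  ✗ ⇒ coefficient is 0

m_sum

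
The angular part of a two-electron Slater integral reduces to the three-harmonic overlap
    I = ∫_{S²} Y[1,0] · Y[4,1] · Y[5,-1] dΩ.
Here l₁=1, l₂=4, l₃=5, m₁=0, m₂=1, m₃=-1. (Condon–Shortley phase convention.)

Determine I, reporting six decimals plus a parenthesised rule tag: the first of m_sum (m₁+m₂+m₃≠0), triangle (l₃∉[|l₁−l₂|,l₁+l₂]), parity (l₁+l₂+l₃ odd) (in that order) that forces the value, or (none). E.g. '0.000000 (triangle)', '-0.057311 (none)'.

-0.240571 (none)

m-sum 0 ✓  L=10 even ✓  3≤5≤5 ✓
Π(2lᵢ+1) = 3×9×11 = 297
triangle coeff Δ(1,4,5) = 1/495
Σ_t [0,0]: t=0:+1/576 = 1/576
(3j)²=5/99 [(1 4 5; 0 0 0)], sign=-1
Σ_t [0,0]: t=0:+1/720 = 1/720
(3j)²=8/165 [(1 4 5; 0 1 -1)], sign=+1
⇒ 4πI² = 8/11
I = (-1)√(8/11/(4π)) = -0.24057125
No selection rule forces the value: the integral is nonzero (none).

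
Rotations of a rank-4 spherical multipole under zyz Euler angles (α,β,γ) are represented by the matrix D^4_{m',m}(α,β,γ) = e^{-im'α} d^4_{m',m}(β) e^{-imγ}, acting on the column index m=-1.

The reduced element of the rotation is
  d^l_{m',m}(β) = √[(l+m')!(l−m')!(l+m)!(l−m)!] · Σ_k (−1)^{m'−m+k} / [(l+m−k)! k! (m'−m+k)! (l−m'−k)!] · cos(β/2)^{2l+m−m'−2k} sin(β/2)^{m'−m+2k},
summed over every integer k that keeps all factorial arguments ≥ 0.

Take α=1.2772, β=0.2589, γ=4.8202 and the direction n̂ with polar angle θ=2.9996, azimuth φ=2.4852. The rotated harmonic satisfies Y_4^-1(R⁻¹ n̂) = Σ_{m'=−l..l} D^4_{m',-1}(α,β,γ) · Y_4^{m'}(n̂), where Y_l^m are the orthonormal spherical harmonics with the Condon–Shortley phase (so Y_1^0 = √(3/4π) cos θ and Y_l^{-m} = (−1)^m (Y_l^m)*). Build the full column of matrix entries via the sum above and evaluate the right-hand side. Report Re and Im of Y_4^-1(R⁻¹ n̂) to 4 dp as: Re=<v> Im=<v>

Need the full column D^4_{m',-1} for m'=−4..4 at α=1.2772, β=0.2589, γ=4.8202.
cos(β/2)=0.991633, sin(β/2)=0.129089
d^4_{-4,-1}: single k=3 term ⇒ +0.015435;  D = -0.013514-0.007457i
d^4_{-3,-1}: k∈[2..3] ⇒ +0.125763 -0.003552 = +0.122211;  D = -0.087483+0.085336i
d^4_{-2,-1}: k∈[1..3] ⇒ +0.516395 -0.043755 +0.000494 = +0.473134;  D = +0.218224+0.419802i
d^4_{-1,-1}: k∈[0..3] ⇒ +0.934992 -0.237670 +0.008055 -0.000046 = +0.705332;  D = +0.693194-0.130288i
d^4_{0,-1}: k∈[0..3] ⇒ -0.544328 +0.055346 -0.000938 +0.000003 = -0.489917;  D = -0.052716+0.487072i
d^4_{1,-1}: k∈[0..3] ⇒ +0.158447 -0.008055 +0.000068 -0.000000 = +0.150459;  D = -0.138500-0.058787i
d^4_{2,-1}: k∈[0..2] ⇒ -0.029170 +0.000741 -0.000003 = -0.028431;  D = +0.018207-0.021836i
d^4_{3,-1}: k∈[0..1] ⇒ +0.003552 -0.000036 = +0.003516;  D = +0.001933+0.002937i
d^4_{4,-1}: single k=0 term ⇒ -0.000262;  D = -0.000251+0.000074i
Y_4^{m'}(θ=2.9996,φ=2.4852) and Σ D·Y over m':
  (-0.0135-0.0075i)·(-0.0002+0.0001i)  (-0.0875+0.0853i)·(-0.0014+0.0032i)  (+0.2182+0.4198i)·(+0.0100+0.0380i)  (+0.6932-0.1303i)·(+0.2027+0.1561i)  (-0.0527+0.4871i)·(+0.7630+0.0000i)  (-0.1385-0.0588i)·(-0.2027+0.1561i)  (+0.0182-0.0218i)·(+0.0100-0.0380i)  (+0.0019+0.0029i)·(+0.0014+0.0032i)  (-0.0003+0.0001i)·(-0.0002-0.0001i)
Y_4^-1(R⁻¹ n̂) = +0.143282+0.454944i

Re=0.1433 Im=0.4549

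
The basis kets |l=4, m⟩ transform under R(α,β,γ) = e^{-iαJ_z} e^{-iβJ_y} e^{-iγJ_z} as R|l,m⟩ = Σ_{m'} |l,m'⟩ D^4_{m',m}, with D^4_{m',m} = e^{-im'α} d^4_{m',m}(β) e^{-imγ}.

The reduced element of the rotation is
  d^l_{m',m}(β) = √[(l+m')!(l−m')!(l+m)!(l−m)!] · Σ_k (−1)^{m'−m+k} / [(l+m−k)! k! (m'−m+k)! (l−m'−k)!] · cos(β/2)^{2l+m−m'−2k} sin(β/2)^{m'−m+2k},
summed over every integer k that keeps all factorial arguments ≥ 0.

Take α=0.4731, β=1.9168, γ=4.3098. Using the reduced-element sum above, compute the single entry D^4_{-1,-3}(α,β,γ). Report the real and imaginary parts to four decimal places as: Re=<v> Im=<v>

Re=-0.3055 Im=-0.3382

D^4_{-1,-3}(0.4731,1.9168,4.3098) = e^{-i·-1·0.4731}·d^4_{-1,-3}(1.9168)·e^{-i·-3·4.3098}. Compute d first:
With c≡cos(β/2)=0.574830 and s≡sin(β/2)=0.818273, N=[6·120·1·5040]^{1/2}=1904.940944
The bounds max(0,m−m')=0 and min(l+m,l−m')=1 give 2 terms
  k=0: (−1)^2·1904.9409/(240)·0.5748^6·0.8183^2 = +0.191736
  k=1: (−1)^3·1904.9409/(144)·0.5748^4·0.8183^4 = -0.647544
d^4_{-1,-3}(1.9168) = +0.191736 -0.647544 = -0.455808
D = (+0.890160+0.455648i)·(-0.455808)·(+0.934825+0.355108i) = -0.305547-0.338234i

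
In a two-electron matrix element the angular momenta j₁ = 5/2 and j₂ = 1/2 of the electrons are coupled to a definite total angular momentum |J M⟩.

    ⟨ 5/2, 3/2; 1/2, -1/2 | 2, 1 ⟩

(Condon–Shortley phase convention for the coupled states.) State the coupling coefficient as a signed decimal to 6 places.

j₁+j₂−J=1  J+j₁−j₂=4  J−j₁+j₂=0  j₁+j₂+J+1=6
(j₁±m₁, j₂±m₂, J±M) = (4,1,0,1,3,1)
P² = 24
sum k=0..0:
  [0] +1/6 = 1/6
S = 1/6
C² = P²·S² = 2/3 ; C = +0.816497

+0.816497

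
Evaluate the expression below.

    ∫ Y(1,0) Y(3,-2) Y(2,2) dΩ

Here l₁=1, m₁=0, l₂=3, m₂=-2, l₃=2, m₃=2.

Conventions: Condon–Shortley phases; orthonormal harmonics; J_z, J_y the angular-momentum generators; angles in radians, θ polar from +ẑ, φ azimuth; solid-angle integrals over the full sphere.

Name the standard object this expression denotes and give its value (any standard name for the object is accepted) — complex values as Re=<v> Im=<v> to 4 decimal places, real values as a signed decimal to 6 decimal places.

This is a Gaunt coefficient — the integral of a triple product of spherical harmonics over the sphere.
m-sum 0 ✓  L=6 even ✓  2≤2≤4 ✓
Π(2lᵢ+1) = 3×7×5 = 105
triangle coeff Δ(1,3,2) = 1/105
Σ_t [1,1]: t=1:−1/4 = -1/4
(3j)²=3/35 [(1 3 2; 0 0 0)], sign=-1
Σ_t [1,1]: t=1:−1/24 = -1/24
(3j)²=1/21 [(1 3 2; 0 -2 2)], sign=-1
⇒ 4πI² = 3/7
I = (+1)√(3/7/(4π)) = 0.18467439

Gaunt coefficient, +0.184674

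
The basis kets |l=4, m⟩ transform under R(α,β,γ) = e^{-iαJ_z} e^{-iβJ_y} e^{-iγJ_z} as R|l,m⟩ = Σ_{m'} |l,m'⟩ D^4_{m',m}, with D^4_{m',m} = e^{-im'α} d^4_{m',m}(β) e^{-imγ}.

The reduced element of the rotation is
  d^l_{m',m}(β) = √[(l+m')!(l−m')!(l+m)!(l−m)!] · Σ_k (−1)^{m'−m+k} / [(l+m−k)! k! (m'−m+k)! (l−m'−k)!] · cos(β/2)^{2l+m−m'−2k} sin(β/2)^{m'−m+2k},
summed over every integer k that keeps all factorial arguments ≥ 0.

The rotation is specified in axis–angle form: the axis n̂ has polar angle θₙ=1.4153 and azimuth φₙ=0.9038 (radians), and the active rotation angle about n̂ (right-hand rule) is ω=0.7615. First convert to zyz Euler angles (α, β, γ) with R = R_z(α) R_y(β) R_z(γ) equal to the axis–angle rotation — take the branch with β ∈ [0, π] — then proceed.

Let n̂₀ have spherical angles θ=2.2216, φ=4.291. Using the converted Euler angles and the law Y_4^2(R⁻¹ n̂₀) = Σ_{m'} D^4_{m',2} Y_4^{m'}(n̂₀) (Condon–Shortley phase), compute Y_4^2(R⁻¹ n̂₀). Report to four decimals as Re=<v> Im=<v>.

Re=0.0496 Im=-0.0145

Axis–angle → zyz. n̂ = (sinθₙcosφₙ, sinθₙsinφₙ, cosθₙ) = (+0.611165, +0.776204, +0.154870), ω = 0.7615.
R = I cosω + sinω [n̂]ₓ + (1−cosω) n̂n̂ᵀ gives
  R = [+0.826968, +0.024163, +0.561729; +0.237887, +0.890209, -0.388507; -0.509444, +0.454911, +0.730426]
β = atan2(√(R₁₃²+R₂₃²), R₃₃) = 0.751850; α = atan2(R₂₃, R₁₃) mod 2π = 5.678102; γ = atan2(R₃₂, −R₃₁) mod 2π = 0.728909
Need the full column D^4_{m',2} for m'=−4..4 at α=5.6781, β=0.7519, γ=0.7289.
cos(β/2)=0.930168, sin(β/2)=0.367133
d^4_{-4,2}: single k=6 term ⇒ +0.011211;  D = -0.008305+0.007531i
d^4_{-3,2}: k∈[5..6] ⇒ +0.060254 -0.003129 = +0.057125;  D = -0.056632+0.007489i
d^4_{-2,2}: k∈[4..6] ⇒ +0.204001 -0.025424 +0.000330 = +0.178907;  D = -0.159214-0.081599i
d^4_{-1,2}: k∈[3..5] ⇒ +0.487297 -0.113870 +0.003548 = +0.376975;  D = -0.178114-0.332243i
d^4_{0,2}: k∈[2..4] ⇒ +0.828205 -0.344057 +0.020100 = +0.504247;  D = +0.056848-0.501033i
d^4_{1,2}: k∈[1..3] ⇒ +0.938406 -0.730946 +0.075913 = +0.283374;  D = +0.186439-0.213404i
d^4_{2,2}: k∈[0..2] ⇒ +0.560393 -1.047606 +0.204001 = -0.283212;  D = -0.274572+0.069423i
d^4_{3,2}: k∈[0..1] ⇒ -0.827597 +0.386780 = -0.440816;  D = -0.412956-0.154229i
d^4_{4,2}: single k=0 term ⇒ +0.461951;  D = +0.263985+0.379092i
Y_4^{m'}(θ=2.2216,φ=4.291) and Σ D·Y over m':
  (-0.0083+0.0075i)·(-0.0203+0.1761i)  (-0.0566+0.0075i)·(-0.3641+0.1153i)  (-0.1592-0.0816i)·(-0.2211-0.2480i)  (-0.1781-0.3322i)·(-0.0402+0.0896i)  (+0.0568-0.5010i)·(-0.3487+0.0000i)  (+0.1864-0.2134i)·(+0.0402+0.0896i)  (-0.2746+0.0694i)·(-0.2211+0.2480i)  (-0.4130-0.1542i)·(+0.3641+0.1153i)  (+0.2640+0.3791i)·(-0.0203-0.1761i)
Y_4^2(R⁻¹ n̂) = +0.049633-0.014518i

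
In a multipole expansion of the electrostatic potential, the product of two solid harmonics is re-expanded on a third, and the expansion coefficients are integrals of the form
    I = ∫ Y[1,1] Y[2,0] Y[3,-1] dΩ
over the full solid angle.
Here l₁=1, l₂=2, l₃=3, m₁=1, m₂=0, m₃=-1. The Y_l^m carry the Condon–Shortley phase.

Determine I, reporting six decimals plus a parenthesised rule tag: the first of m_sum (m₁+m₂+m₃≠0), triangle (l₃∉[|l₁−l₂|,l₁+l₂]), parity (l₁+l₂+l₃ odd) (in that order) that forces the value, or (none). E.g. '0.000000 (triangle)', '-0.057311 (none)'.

-0.202301 (none)

m-sum 0 ✓  L=6 even ✓  1≤3≤3 ✓
Π(2lᵢ+1) = 3×5×7 = 105
triangle coeff Δ(1,2,3) = 1/105
Σ_t [0,0]: t=0:+1/4 = 1/4
(3j)²=3/35 [(1 2 3; 0 0 0)], sign=-1
Σ_t [0,0]: t=0:+1/8 = 1/8
(3j)²=2/35 [(1 2 3; 1 0 -1)], sign=+1
⇒ 4πI² = 18/35
I = (-1)√(18/35/(4π)) = -0.20230066
No selection rule forces the value: the integral is nonzero (none).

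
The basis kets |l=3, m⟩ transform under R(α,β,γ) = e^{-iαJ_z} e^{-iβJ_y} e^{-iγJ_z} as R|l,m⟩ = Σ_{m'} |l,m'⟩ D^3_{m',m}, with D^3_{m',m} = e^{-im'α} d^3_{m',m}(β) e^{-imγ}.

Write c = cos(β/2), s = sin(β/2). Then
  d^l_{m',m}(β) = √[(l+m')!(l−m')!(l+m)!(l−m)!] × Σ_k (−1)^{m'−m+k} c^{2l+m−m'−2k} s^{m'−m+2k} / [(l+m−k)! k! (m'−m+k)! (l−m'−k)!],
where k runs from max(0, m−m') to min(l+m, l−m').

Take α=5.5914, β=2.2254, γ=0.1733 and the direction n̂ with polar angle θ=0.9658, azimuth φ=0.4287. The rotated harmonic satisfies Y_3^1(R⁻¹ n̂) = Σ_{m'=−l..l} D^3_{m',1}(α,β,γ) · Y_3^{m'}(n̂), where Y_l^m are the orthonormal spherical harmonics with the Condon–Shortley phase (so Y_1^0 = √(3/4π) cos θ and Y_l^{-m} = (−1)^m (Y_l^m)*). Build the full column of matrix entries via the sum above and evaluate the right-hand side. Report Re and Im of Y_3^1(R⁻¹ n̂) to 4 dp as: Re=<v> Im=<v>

Need the full column D^3_{m',1} for m'=−3..3 at α=5.5914, β=2.2254, γ=0.1733.
cos(β/2)=0.442242, sin(β/2)=0.896896
d^3_{-3,1}: single k=4 term ⇒ +0.490155;  D = -0.307389-0.381790i
d^3_{-2,1}: k∈[3..4] ⇒ +0.394671 -0.811652 = -0.416982;  D = -0.005807+0.416941i
d^3_{-1,1}: k∈[2..4] ⇒ +0.184618 -1.012459 +0.520538 = -0.307303;  D = -0.199309+0.233904i
d^3_{0,1}: k∈[1..3] ⇒ +0.052557 -0.648510 +0.889120 = +0.293167;  D = +0.288776-0.050552i
d^3_{1,1}: k∈[0..2] ⇒ +0.007481 -0.246157 +0.759344 = +0.520668;  D = +0.452237+0.258025i
d^3_{2,1}: k∈[0..1] ⇒ -0.047978 +0.394671 = +0.346693;  D = +0.122302+0.324405i
d^3_{3,1}: single k=0 term ⇒ +0.119170;  D = -0.038758+0.112691i
Y_3^{m'}(θ=0.9658,φ=0.4287) and Σ D·Y over m':
  (-0.3074-0.3818i)·(+0.0652-0.2228i)  (-0.0058+0.4169i)·(+0.2573-0.2973i)  (-0.1993+0.2339i)·(+0.1493-0.0682i)  (+0.2888-0.0506i)·(-0.2934+0.0000i)  (+0.4522+0.2580i)·(-0.1493-0.0682i)  (+0.1223+0.3244i)·(+0.2573+0.2973i)  (-0.0388+0.1127i)·(-0.0652-0.2228i)
Y_3^1(R⁻¹ n̂) = -0.168418+0.267726i

Re=-0.1684 Im=0.2677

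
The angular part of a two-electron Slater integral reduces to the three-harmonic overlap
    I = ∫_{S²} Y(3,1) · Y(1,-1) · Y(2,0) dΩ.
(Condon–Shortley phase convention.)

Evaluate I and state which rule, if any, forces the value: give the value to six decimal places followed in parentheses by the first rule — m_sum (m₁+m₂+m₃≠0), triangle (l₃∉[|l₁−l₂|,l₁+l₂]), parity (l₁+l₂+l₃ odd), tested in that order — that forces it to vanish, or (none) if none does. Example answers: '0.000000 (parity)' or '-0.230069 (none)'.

Rules hold: Σm=0, L=6 even, 2≤2≤4.
N = 7·3·5 = 105
Δ = 2!·4!·0!/7! = 1/105
Racah Σ t=1..1: t=1:−1/4 = -1/4
⇒ 3j(3 1 2; 0 0 0)² = 3/35, sgn -1
Racah Σ t=0..0: t=0:+1/8 = 1/8
⇒ 3j(3 1 2; 1 -1 0)² = 2/35, sgn +1
4πI² = N·(3j₀)²·(3jₘ)² = 18/35
I = -1·√(0.514286/4π) = -0.20230066
No selection rule forces the value: the integral is nonzero (none).

-0.202301 (none)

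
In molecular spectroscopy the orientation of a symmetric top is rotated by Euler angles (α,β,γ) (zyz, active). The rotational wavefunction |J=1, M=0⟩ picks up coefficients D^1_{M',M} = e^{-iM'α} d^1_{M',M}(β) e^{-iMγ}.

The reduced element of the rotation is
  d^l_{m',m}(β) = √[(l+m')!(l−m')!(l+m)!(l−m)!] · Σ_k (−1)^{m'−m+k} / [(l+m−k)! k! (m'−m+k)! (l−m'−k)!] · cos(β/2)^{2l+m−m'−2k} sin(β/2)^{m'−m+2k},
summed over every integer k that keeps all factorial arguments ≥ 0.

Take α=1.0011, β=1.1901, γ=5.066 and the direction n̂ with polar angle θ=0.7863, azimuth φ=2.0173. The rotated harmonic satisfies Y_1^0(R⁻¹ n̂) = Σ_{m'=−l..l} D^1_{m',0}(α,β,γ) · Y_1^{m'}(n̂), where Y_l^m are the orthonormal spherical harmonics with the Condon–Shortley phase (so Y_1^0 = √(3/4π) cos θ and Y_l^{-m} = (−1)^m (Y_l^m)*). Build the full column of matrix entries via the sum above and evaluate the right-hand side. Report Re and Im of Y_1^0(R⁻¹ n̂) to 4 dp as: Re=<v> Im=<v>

Need the full column D^1_{m',0} for m'=−1..1 at α=1.0011, β=1.1901, γ=5.0660.
cos(β/2)=0.828120, sin(β/2)=0.560550
d^1_{-1,0}: single k=1 term ⇒ +0.656482;  D = +0.354091+0.552801i
d^1_{0,0}: k∈[0..1] ⇒ +0.685784 -0.314216 = +0.371567;  D = +0.371567+0.000000i
d^1_{1,0}: single k=0 term ⇒ -0.656482;  D = -0.354091+0.552801i
Y_1^{m'}(θ=0.7863,φ=2.0173) and Σ D·Y over m':
  (+0.3541+0.5528i)·(-0.1056-0.2205i)  (+0.3716+0.0000i)·(+0.3452+0.0000i)  (-0.3541+0.5528i)·(+0.1056-0.2205i)
Y_1^0(R⁻¹ n̂) = +0.297322+0.000000i

Re=0.2973 Im=0.0000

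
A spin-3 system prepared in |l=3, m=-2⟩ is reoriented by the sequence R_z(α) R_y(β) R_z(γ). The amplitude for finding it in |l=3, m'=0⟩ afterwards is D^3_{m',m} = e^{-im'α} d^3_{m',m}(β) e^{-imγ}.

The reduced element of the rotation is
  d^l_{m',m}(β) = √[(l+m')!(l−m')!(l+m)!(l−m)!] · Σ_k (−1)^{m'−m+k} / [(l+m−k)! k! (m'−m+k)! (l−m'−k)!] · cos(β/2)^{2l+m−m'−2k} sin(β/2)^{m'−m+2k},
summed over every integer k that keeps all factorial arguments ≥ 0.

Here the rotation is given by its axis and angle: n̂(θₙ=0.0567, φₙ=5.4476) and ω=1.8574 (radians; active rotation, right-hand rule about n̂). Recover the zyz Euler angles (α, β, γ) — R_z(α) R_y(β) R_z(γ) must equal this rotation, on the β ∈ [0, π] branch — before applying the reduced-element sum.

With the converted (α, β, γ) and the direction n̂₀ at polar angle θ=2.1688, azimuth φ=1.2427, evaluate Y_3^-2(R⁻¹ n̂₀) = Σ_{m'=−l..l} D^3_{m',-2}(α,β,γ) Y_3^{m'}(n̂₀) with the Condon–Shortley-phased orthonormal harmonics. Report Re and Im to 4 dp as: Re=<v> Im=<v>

Re=-0.1102 Im=-0.3725

Axis–angle → zyz. n̂ = (sinθₙcosφₙ, sinθₙsinφₙ, cosθₙ) = (+0.038011, -0.042031, +0.998393), ω = 1.8574.
R = I cosω + sinω [n̂]ₓ + (1−cosω) n̂n̂ᵀ gives
  R = [-0.280843, -0.959717, +0.008361; +0.955619, -0.280430, -0.090287; +0.088995, -0.017366, +0.995881]
β = atan2(√(R₁₃²+R₂₃²), R₃₃) = 0.090798; α = atan2(R₂₃, R₁₃) mod 2π = 4.804732; γ = atan2(R₃₂, −R₃₁) mod 2π = 3.334310
Need the full column D^3_{m',-2} for m'=−3..3 at α=4.8047, β=0.0908, γ=3.3343.
cos(β/2)=0.998970, sin(β/2)=0.045383
d^3_{-3,-2}: single k=1 term ⇒ +0.110595;  D = -0.068023+0.087202i
d^3_{-2,-2}: k∈[0..1] ⇒ +0.993834 -0.010256 = +0.983578;  D = -0.828011-0.530871i
d^3_{-1,-2}: k∈[0..1] ⇒ -0.142777 +0.000589 = -0.142188;  D = -0.065379+0.126265i
d^3_{0,-2}: k∈[0..1] ⇒ +0.011235 -0.000023 = +0.011212;  D = +0.010389+0.004215i
d^3_{1,-2}: k∈[0..1] ⇒ -0.000589 +0.000001 = -0.000589;  D = +0.000170-0.000564i
d^3_{2,-2}: k∈[0..1] ⇒ +0.000021 -0.000000 = +0.000021;  D = -0.000021-0.000004i
d^3_{3,-2}: single k=0 term ⇒ -0.000000;  D = -0.000000+0.000000i
Y_3^{m'}(θ=2.1688,φ=1.2427) and Σ D·Y over m':
  (-0.0680+0.0872i)·(-0.1962+0.1304i)  (-0.8280-0.5309i)·(+0.3114+0.2398i)  (-0.0654+0.1263i)·(+0.0503-0.1479i)  (+0.0104+0.0042i)·(+0.2973+0.0000i)  (+0.0002-0.0006i)·(-0.0503-0.1479i)  (-0.0000-0.0000i)·(+0.3114-0.2398i)  (-0.0000+0.0000i)·(+0.1962+0.1304i)
Y_3^-2(R⁻¹ n̂) = -0.110195-0.372527i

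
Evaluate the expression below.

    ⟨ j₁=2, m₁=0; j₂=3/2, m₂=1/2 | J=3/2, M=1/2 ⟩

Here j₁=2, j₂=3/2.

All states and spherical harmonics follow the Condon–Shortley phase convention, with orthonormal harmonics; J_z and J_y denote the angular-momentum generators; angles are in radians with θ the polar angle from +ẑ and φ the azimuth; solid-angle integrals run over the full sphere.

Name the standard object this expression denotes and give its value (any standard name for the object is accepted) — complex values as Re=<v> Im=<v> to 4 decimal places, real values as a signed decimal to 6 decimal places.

Clebsch–Gordan coefficient, −√(1/5) ≈ -0.447214

This is a Clebsch–Gordan (vector-coupling) coefficient.
triangle: 2!·2!·1!/6! = 4/720
(j±m)!: 2!·2!·2!·1!·2!·1! = 16
prefactor² = (2J+1)·Δ·N² = 16/45
  k=1: −1/(1!·1!·1!·1!·1!·0!) = -1
  k=2: +1/(2!·0!·0!·0!·2!·1!) = 1/4
Σ = -3/4  ⇒  CG² = 16/45·(-3/4)² = 1/5
CG = −√(1/5) = -0.447214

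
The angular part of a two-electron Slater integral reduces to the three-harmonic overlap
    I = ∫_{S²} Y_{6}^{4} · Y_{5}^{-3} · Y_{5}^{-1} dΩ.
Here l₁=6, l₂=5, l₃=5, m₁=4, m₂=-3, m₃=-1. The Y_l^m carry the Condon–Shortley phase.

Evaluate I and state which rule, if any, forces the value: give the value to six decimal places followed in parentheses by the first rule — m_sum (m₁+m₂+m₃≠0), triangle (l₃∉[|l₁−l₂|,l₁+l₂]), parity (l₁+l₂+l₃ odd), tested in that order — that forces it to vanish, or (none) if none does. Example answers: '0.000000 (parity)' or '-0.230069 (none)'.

-0.069086 (none)

m-sum 0 ✓  L=16 even ✓  1≤5≤11 ✓
Π(2lᵢ+1) = 13×11×11 = 1573
triangle coeff Δ(6,5,5) = 1/28588560
Σ_t [1,5]: t=1:−1/345600 t=2:+1/13824 t=3:−1/5184 t=4:+1/13824 t=5:−1/345600 = -7/129600
(3j)²=80/7293 [(6 5 5; 0 0 0)], sign=+1
Σ_t [0,2]: t=0:+1/138240 t=1:−1/86400 t=2:+1/829440 = -13/4147200
(3j)²=13/3740 [(6 5 5; 4 -3 -1)], sign=-1
⇒ 4πI² = 52/867
I = (-1)√(52/867/(4π)) = -0.06908555
No selection rule forces the value: the integral is nonzero (none).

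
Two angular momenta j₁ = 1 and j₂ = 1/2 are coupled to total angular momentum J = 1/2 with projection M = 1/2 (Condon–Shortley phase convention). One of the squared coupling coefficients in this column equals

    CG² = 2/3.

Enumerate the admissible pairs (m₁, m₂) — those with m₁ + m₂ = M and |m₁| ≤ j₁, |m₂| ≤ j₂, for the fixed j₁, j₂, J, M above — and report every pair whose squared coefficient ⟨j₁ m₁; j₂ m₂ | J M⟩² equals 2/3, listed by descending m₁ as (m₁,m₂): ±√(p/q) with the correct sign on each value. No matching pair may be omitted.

(1,-1/2): +√(2/3)

Admissible pairs with m₁+m₂ = M = 1/2: (0,1/2), (1,-1/2)
  (m₁,m₂)=(1,-1/2): CG² = 2/3, CG = +√(2/3)   ← matches the target
  (m₁,m₂)=(0,1/2): CG² = 1/3, CG = −√(1/3)
Pairs with CG² = 2/3: (1,-1/2): +√(2/3)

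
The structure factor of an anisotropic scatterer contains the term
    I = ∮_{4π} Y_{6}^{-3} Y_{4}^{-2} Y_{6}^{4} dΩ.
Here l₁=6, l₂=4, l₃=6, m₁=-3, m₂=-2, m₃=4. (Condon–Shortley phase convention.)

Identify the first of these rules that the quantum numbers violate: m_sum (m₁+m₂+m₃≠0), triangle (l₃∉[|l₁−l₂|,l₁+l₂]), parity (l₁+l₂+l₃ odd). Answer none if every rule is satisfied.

m_sum

azimuthal sum: -3 − 2 + 4 = -1  ✗
2 ≤ 6 ≤ 10 (triangle on l)
L = 6 + 4 + 6 = 16 (even)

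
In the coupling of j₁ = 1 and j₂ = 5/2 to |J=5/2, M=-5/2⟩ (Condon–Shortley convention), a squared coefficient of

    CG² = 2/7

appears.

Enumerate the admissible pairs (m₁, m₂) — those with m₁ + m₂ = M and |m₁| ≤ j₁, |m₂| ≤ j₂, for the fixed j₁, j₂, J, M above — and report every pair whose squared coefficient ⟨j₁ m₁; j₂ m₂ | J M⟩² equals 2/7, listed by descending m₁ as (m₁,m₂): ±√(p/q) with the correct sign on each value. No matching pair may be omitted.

(-1,-3/2): −√(2/7)

Admissible pairs with m₁+m₂ = M = -5/2: (-1,-3/2), (0,-5/2)
  (m₁,m₂)=(0,-5/2): CG² = 5/7, CG = +√(5/7)
  (m₁,m₂)=(-1,-3/2): CG² = 2/7, CG = −√(2/7)   ← matches the target
Pairs with CG² = 2/7: (-1,-3/2): −√(2/7)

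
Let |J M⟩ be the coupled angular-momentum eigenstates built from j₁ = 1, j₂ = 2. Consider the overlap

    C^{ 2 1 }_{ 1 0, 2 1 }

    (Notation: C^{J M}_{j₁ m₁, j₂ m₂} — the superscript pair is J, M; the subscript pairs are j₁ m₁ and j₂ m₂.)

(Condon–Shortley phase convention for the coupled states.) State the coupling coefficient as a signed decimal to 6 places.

-0.408248  (= −√(1/6))

√[5·1!1!3!/6! · 1!1!3!1!3!1!] = √(3/2)
  +(−1)^0/∏(0,1,1,3,0,0)! = 1/6  (running 1/6)
  +(−1)^1/∏(1,0,0,2,1,1)! = -1/2  (running -1/3)
⟨..|..⟩ = √(3/2)·(-1/3) = -0.408248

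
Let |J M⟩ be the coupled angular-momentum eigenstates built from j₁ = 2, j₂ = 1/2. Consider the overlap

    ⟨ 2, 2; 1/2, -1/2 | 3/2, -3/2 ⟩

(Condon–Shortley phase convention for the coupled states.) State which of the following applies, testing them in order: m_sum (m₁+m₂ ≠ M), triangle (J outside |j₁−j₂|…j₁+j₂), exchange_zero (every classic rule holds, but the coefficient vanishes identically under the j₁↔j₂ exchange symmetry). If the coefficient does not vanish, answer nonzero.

m_sum

m-sum: m₁+m₂ = 2+(-1/2) = 3/2, M = -3/2  ✗ ⇒ coefficient is 0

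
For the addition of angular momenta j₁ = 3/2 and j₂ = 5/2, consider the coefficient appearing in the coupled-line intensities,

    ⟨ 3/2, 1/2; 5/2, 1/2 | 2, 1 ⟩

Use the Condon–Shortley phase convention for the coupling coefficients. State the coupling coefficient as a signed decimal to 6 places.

−√(25/84) ≈ -0.545545

√[5·2!1!3!/7! · 2!1!3!2!3!1!] = √(12/7)
  +(−1)^0/∏(0,2,1,3,0,0)! = 1/12  (running 1/12)
  +(−1)^1/∏(1,1,0,2,1,1)! = -1/2  (running -5/12)
⟨..|..⟩ = √(12/7)·(-5/12) = -0.545545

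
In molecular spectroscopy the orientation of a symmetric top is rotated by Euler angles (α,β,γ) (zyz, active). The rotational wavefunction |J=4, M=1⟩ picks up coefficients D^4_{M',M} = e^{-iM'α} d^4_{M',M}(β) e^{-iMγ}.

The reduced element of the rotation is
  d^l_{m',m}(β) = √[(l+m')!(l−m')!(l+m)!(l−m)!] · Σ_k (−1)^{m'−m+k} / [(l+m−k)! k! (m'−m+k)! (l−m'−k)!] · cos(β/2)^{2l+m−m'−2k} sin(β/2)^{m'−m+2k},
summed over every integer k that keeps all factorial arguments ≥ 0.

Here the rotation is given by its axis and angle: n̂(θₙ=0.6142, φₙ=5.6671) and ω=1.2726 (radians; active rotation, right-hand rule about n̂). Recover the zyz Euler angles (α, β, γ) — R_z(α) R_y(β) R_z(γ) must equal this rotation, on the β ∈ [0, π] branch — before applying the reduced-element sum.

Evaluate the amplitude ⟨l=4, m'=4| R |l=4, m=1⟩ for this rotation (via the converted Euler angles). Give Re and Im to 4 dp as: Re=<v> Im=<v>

Axis–angle → zyz. n̂ = (sinθₙcosφₙ, sinθₙsinφₙ, cosθₙ) = (+0.470349, -0.333015, +0.817235), ω = 1.2726.
R = I cosω + sinω [n̂]ₓ + (1−cosω) n̂n̂ᵀ gives
  R = [+0.450029, -0.891783, -0.046863; +0.670554, +0.372114, -0.641786; +0.589773, +0.257398, +0.765451]
β = atan2(√(R₁₃²+R₂₃²), R₃₃) = 0.699055; α = atan2(R₂₃, R₁₃) mod 2π = 4.639498; γ = atan2(R₃₂, −R₃₁) mod 2π = 2.730076
First d^4_{4,1}(β=0.6991), then the phase factors e^{-i(4)α} and e^{-i(1)γ}:
With c≡cos(β/2)=0.939535 and s≡sin(β/2)=0.342454, N=[40320·1·120·6]^{1/2}=5387.986637
k∈{0} keeps every argument non-negative
  k=0: (−1)^3·5387.9866/(720)·0.9395^5·0.3425^3 = -0.220021
d^4_{4,1}(0.6991) = -0.220021
Phases: e^{-i·(4)·4.6395}=+0.957795+0.287451i, e^{-i·(1)·2.7301}=-0.916515-0.400000i ⇒ D=+0.167844+0.142259i

Re=0.1678 Im=0.1423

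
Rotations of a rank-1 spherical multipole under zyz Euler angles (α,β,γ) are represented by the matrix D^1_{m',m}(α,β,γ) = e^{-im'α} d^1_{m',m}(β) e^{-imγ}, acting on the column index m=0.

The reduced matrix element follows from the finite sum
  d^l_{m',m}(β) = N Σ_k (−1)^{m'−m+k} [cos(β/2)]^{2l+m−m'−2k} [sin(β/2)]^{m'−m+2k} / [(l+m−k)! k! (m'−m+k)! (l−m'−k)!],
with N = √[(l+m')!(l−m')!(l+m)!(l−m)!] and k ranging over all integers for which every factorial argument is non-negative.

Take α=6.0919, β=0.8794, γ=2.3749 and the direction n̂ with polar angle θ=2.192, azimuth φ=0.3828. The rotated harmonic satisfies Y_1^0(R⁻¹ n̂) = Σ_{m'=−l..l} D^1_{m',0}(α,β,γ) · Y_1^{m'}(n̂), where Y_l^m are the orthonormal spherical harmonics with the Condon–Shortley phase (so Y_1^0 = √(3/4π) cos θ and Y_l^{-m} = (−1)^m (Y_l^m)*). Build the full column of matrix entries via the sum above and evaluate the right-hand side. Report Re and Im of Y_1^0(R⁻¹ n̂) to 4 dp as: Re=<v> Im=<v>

Need the full column D^1_{m',0} for m'=−1..1 at α=6.0919, β=0.8794, γ=2.3749.
cos(β/2)=0.904879, sin(β/2)=0.425668
d^1_{-1,0}: single k=1 term ⇒ +0.544724;  D = +0.534789-0.103563i
d^1_{0,0}: k∈[0..1] ⇒ +0.818807 -0.181193 = +0.637613;  D = +0.637613+0.000000i
d^1_{1,0}: single k=0 term ⇒ -0.544724;  D = -0.534789-0.103563i
Y_1^{m'}(θ=2.192,φ=0.3828) and Σ D·Y over m':
  (+0.5348-0.1036i)·(+0.2606-0.1049i)  (+0.6376+0.0000i)·(-0.2844+0.0000i)  (-0.5348-0.1036i)·(-0.2606-0.1049i)
Y_1^0(R⁻¹ n̂) = +0.075691+0.000000i

Re=0.0757 Im=0.0000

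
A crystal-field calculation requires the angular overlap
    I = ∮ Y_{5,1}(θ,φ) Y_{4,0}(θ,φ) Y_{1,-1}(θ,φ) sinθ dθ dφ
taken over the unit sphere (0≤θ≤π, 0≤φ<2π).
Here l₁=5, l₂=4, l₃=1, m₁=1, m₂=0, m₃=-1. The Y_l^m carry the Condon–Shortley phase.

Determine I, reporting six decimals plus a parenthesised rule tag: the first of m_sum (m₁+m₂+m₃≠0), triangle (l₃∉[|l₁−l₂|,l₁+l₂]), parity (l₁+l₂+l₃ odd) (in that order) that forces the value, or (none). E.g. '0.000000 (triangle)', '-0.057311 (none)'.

-0.190188 (none)

Rules hold: Σm=0, L=10 even, 1≤1≤9.
N = 11·9·3 = 297
Δ = 8!·2!·0!/11! = 1/495
Racah Σ t=4..4: t=4:+1/576 = 1/576
⇒ 3j(5 4 1; 0 0 0)² = 5/99, sgn -1
Racah Σ t=4..4: t=4:+1/1152 = 1/1152
⇒ 3j(5 4 1; 1 0 -1)² = 1/33, sgn +1
4πI² = N·(3j₀)²·(3jₘ)² = 5/11
I = -1·√(0.454545/4π) = -0.19018827
No selection rule forces the value: the integral is nonzero (none).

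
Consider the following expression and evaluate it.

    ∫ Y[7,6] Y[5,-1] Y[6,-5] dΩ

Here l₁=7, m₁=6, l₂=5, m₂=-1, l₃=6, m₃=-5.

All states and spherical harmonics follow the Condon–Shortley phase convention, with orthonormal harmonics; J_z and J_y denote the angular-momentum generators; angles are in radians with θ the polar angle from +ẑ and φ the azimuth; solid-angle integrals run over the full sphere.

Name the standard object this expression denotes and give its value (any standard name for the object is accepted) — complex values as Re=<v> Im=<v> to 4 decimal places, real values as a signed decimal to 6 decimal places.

Gaunt coefficient, -0.141904

This is a Gaunt coefficient — the integral of a triple product of spherical harmonics over the sphere.
Rules hold: Σm=0, L=18 even, 2≤6≤12.
N = 15·11·13 = 2145
Δ = 6!·8!·4!/19! = 1/174594420
Racah Σ t=1..5: t=1:−1/4147200 t=2:+1/207360 t=3:−1/82944 t=4:+1/207360 t=5:−1/4147200 = -1/345600
⇒ 3j(7 5 6; 0 0 0)² = 420/46189, sgn -1
Racah Σ t=0..1: t=0:+1/87091200 t=1:−1/29030400 = -1/43545600
⇒ 3j(7 5 6; 6 -1 -5)² = 88/6783, sgn +1
4πI² = N·(3j₀)²·(3jₘ)² = 26400/104329
I = -1·√(0.253046/4π) = -0.14190396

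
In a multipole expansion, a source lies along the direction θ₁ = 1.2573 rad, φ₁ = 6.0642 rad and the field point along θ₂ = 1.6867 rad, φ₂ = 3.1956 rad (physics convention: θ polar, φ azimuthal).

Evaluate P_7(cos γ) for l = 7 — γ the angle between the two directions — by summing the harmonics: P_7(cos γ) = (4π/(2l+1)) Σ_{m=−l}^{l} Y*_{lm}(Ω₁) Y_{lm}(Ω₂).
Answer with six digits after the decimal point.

0.042885

Addition theorem: P_7(cos γ) = (4π/15) Σ_m Y*_{lm}(Ω₁) Y_{lm}(Ω₂), m = −7…7:
  [-7]  conj(Y_{7,-7})(Ω₁) = 0.01335 - 0.35220j ; Y_{7,-7}(Ω₂) = -0.44334 + 0.17607j ; Δ = 0.05609 + 0.15850j
  [-6]  conj(Y_{7,-6})(Ω₁) = 0.10862 - 0.41350j ; Y_{7,-6}(Ω₂) = -0.19699 + 0.06616j ; Δ = 0.00596 + 0.08864j
  [-5]  conj(Y_{7,-5})(Ω₁) = 0.03094 - 0.06004j ; Y_{7,-5}(Ω₂) = 0.28248 - 0.07819j ; Δ = 0.00405 - 0.01938j
  [-4]  conj(Y_{7,-4})(Ω₁) = -0.20926 + 0.25105j ; Y_{7,-4}(Ω₂) = 0.22805 - 0.05005j ; Δ = -0.03516 + 0.06772j
  [-3]  conj(Y_{7,-3})(Ω₁) = -0.14957 + 0.11535j ; Y_{7,-3}(Ω₂) = -0.22929 + 0.03748j ; Δ = 0.02997 - 0.03206j
  [-2]  conj(Y_{7,-2})(Ω₁) = 0.23060 - 0.10799j ; Y_{7,-2}(Ω₂) = -0.24056 + 0.02609j ; Δ = -0.05266 + 0.03199j
  [-1]  conj(Y_{7,-1})(Ω₁) = 0.22127 - 0.04925j ; Y_{7,-1}(Ω₂) = 0.20793 - 0.01124j ; Δ = 0.04546 - 0.01273j
  [+0]  conj(Y_{7,0})(Ω₁) = -0.23041 + 0.00000j ; Y_{7,0}(Ω₂) = 0.24409 + 0.00000j ; Δ = -0.05624 + 0.00000j
  [+1]  conj(Y_{7,1})(Ω₁) = -0.22127 - 0.04925j ; Y_{7,1}(Ω₂) = -0.20793 - 0.01124j ; Δ = 0.04546 + 0.01273j
  [+2]  conj(Y_{7,2})(Ω₁) = 0.23060 + 0.10799j ; Y_{7,2}(Ω₂) = -0.24056 - 0.02609j ; Δ = -0.05266 - 0.03199j
  [+3]  conj(Y_{7,3})(Ω₁) = 0.14957 + 0.11535j ; Y_{7,3}(Ω₂) = 0.22929 + 0.03748j ; Δ = 0.02997 + 0.03206j
  [+4]  conj(Y_{7,4})(Ω₁) = -0.20926 - 0.25105j ; Y_{7,4}(Ω₂) = 0.22805 + 0.05005j ; Δ = -0.03516 - 0.06772j
  [+5]  conj(Y_{7,5})(Ω₁) = -0.03094 - 0.06004j ; Y_{7,5}(Ω₂) = -0.28248 - 0.07819j ; Δ = 0.00405 + 0.01938j
  [+6]  conj(Y_{7,6})(Ω₁) = 0.10862 + 0.41350j ; Y_{7,6}(Ω₂) = -0.19699 - 0.06616j ; Δ = 0.00596 - 0.08864j
  [+7]  conj(Y_{7,7})(Ω₁) = -0.01335 - 0.35220j ; Y_{7,7}(Ω₂) = 0.44334 + 0.17607j ; Δ = 0.05609 - 0.15850j
Total Σ_m = 0.05119 + 0.00000j. Multiply by 0.837758: 0.04289 + 0.00000j. P_7(cos γ) = 0.042885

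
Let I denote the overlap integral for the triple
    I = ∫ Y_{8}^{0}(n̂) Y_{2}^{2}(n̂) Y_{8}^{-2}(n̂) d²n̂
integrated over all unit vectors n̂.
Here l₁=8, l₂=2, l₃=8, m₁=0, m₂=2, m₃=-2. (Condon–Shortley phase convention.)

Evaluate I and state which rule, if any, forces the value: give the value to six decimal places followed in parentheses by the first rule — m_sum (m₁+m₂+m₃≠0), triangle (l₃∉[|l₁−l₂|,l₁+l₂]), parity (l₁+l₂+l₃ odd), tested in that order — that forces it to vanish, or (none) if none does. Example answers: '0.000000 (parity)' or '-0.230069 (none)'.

-0.192440 (none)

m-sum 0 ✓  L=18 even ✓  6≤8≤10 ✓
Π(2lᵢ+1) = 17×5×17 = 1445
triangle coeff Δ(8,2,8) = 1/348840
Σ_t [0,2]: t=0:+1/116121600 t=1:−1/25401600 t=2:+1/116121600 = -1/45158400
(3j)²=24/1615 [(8 2 8; 0 0 0)], sign=-1
Σ_t [2,2]: t=2:+1/116121600 = 1/116121600
(3j)²=7/323 [(8 2 8; 0 2 -2)], sign=+1
⇒ 4πI² = 168/361
I = (-1)√(168/361/(4π)) = -0.19244034
No selection rule forces the value: the integral is nonzero (none).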